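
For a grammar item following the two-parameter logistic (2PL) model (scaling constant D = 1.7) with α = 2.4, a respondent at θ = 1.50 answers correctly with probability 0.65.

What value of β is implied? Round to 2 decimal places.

P(θ) = 1 / (1 + exp(−D·α(θ − β)))
logit(0.65) = ln(0.65/0.35) = 0.6190
β = θ − logit/(1.7·α) = 1.50 − 0.6190/4.0800 = 1.3483

1.35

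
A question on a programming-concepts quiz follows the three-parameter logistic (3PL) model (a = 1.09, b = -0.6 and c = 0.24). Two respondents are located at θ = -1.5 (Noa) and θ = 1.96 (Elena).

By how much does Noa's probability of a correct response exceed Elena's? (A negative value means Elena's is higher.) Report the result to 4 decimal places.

-0.5088

P(θ) = c + (1 − c) · 1 / (1 + exp(−a(θ − b)))
P(Noa) = 0.4472  [exponent -0.9810]
P(Elena) = 0.9560  [exponent 2.7904]
Difference = 0.4472 − 0.9560 = -0.5088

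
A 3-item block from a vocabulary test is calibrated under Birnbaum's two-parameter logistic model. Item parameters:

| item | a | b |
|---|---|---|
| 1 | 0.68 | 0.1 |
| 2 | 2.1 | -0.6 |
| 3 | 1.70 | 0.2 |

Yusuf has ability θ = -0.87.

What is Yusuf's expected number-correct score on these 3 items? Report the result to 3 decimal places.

P(θ) = 1 / (1 + exp(−a(θ − b)))
P_1 = 1/(1+e^{0.6596}) = 0.3408
P_2 = 1/(1+e^{0.5670}) = 0.3619
P_3 = 1/(1+e^{1.8190}) = 0.1396
E[score] = 0.3408 + 0.3619 + 0.1396 = 0.8423

0.842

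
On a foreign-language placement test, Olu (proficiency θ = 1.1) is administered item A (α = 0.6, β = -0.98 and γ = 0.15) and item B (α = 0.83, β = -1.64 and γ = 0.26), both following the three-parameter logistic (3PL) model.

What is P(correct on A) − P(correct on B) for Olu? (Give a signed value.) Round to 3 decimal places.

-0.121

P(θ) = γ + (1 − γ) · 1 / (1 + exp(−α(θ − β)))
P_A = 0.8104
P_B = 0.9310
P_A − P_B = -0.1206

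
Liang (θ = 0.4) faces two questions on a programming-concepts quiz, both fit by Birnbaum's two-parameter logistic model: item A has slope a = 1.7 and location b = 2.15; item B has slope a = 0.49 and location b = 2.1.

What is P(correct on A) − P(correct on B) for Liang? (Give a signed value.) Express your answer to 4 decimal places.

-0.2544

P(θ) = 1 / (1 + exp(−a(θ − b)))
P_A = 0.0486
P_B = 0.3030
P_A − P_B = -0.2544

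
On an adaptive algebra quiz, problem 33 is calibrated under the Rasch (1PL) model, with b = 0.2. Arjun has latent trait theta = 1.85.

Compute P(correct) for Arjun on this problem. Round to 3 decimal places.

P(theta) = 1 / (1 + exp(−(theta − b)))
Exponent: (1.85 − 0.2) = 1.6500
1/(1 + e^{-1.6500}) = 0.8389
P = 0.8389

0.839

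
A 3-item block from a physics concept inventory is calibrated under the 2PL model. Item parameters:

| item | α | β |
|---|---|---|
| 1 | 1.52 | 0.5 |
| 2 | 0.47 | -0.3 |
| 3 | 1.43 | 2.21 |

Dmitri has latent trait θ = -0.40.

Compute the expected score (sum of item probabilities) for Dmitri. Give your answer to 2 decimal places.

P(θ) = 1 / (1 + exp(−α(θ − β)))
P_1 = 1/(1+e^{1.3680}) = 0.2029
P_2 = 1/(1+e^{0.0470}) = 0.4883
P_3 = 1/(1+e^{3.7323}) = 0.0234
E[score] = 0.2029 + 0.4883 + 0.0234 = 0.7146

0.71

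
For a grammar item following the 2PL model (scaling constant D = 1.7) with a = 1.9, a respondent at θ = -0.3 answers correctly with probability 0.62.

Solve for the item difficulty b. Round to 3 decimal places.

P(θ) = 1 / (1 + exp(−D·a(θ − b)))
logit(0.62) = ln(0.62/0.38) = 0.4895
b = θ − logit/(1.7·a) = -0.3 − 0.4895/3.2300 = -0.4516

-0.452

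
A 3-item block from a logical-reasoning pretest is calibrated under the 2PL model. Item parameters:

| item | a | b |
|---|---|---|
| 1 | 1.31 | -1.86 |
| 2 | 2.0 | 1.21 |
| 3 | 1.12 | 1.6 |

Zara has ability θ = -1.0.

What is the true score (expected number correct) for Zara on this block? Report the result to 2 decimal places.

P(θ) = 1 / (1 + exp(−a(θ − b)))
P_1 = 1/(1+e^{-1.1266}) = 0.7552
P_2 = 1/(1+e^{4.4200}) = 0.0119
P_3 = 1/(1+e^{2.9120}) = 0.0516
E[score] = 0.7552 + 0.0119 + 0.0516 = 0.8187

0.82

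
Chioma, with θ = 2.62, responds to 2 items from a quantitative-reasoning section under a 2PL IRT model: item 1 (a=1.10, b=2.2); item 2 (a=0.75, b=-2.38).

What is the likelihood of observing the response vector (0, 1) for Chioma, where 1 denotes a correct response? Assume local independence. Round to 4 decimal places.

P(θ) = 1 / (1 + exp(−a(θ − b)))
P_1 = 1/(1+e^{-0.4620}) = 0.6135
P_2 = 1/(1+e^{-3.7500}) = 0.9770
L = (1−P_1) × P_2 = 0.3865 × 0.9770 = 0.37763

0.3776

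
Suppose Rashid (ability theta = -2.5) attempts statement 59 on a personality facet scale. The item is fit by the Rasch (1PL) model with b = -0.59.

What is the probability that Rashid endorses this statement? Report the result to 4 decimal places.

P(theta) = 1 / (1 + exp(−(theta − b)))
Exponent: (-2.5 − (-0.59)) = -1.9100
1/(1 + e^{1.9100}) = 0.1290
P = 0.1290

0.1290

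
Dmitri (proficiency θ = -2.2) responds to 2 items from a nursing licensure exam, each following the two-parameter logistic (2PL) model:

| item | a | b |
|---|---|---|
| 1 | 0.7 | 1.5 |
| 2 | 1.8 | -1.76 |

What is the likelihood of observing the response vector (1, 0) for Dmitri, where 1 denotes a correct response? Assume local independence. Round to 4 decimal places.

0.0480

P(θ) = 1 / (1 + exp(−a(θ − b)))
P_1 = 1/(1+e^{2.5900}) = 0.0698
P_2 = 1/(1+e^{0.7920}) = 0.3117
L = P_1 × (1−P_2) = 0.0698 × 0.6883 = 0.04803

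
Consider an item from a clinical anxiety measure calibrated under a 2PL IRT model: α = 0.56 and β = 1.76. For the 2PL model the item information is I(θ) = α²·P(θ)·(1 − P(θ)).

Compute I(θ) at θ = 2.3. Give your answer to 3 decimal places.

0.077

P = 1/(1+e^{-0.3024}) = 0.5750
P(1−P) = 0.5750 × 0.4250 = 0.2444
I = α² × P(1−P) = 0.56² × 0.2444 = 0.07663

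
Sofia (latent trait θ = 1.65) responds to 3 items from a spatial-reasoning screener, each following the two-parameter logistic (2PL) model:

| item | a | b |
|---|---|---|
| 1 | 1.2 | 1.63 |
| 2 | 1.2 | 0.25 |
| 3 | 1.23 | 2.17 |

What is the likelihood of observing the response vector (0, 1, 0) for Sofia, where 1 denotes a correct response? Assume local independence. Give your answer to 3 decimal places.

0.273

P(θ) = 1 / (1 + exp(−a(θ − b)))
P_1 = 1/(1+e^{-0.0240}) = 0.5060
P_2 = 1/(1+e^{-1.6800}) = 0.8429
P_3 = 1/(1+e^{0.6396}) = 0.3453
L = (1−P_1) × P_2 × (1−P_3) = 0.4940 × 0.8429 × 0.6547 = 0.27260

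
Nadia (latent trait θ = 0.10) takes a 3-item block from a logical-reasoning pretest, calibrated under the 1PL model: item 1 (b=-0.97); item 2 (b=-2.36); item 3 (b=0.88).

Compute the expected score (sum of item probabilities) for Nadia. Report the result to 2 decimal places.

1.98

P(θ) = 1 / (1 + exp(−(θ − b)))
P_1 = 1/(1+e^{-1.0700}) = 0.7446
P_2 = 1/(1+e^{-2.4600}) = 0.9213
P_3 = 1/(1+e^{0.7800}) = 0.3143
E[score] = 0.7446 + 0.9213 + 0.3143 = 1.9802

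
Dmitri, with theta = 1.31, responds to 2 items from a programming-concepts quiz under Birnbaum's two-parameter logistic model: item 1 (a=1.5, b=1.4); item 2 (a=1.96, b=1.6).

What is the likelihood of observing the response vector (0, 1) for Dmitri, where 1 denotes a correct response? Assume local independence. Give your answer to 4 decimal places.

P(theta) = 1 / (1 + exp(−a(theta − b)))
P_1 = 1/(1+e^{0.1350}) = 0.4663
P_2 = 1/(1+e^{0.5684}) = 0.3616
L = (1−P_1) × P_2 = 0.5337 × 0.3616 = 0.19299

0.1930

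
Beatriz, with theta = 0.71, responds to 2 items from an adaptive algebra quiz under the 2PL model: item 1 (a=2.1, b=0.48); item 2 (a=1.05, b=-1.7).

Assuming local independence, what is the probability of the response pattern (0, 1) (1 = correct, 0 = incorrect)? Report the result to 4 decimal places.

0.3534

P(theta) = 1 / (1 + exp(−a(theta − b)))
P_1 = 1/(1+e^{-0.4830}) = 0.6185
P_2 = 1/(1+e^{-2.5305}) = 0.9263
L = (1−P_1) × P_2 = 0.3815 × 0.9263 = 0.35341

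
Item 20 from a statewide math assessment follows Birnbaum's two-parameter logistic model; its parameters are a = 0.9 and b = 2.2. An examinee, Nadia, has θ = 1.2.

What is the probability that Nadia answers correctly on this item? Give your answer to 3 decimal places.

0.289

P(θ) = 1 / (1 + exp(−a(θ − b)))
Exponent: 0.9 × (1.2 − 2.2) = -0.9000
1/(1 + e^{0.9000}) = 0.2891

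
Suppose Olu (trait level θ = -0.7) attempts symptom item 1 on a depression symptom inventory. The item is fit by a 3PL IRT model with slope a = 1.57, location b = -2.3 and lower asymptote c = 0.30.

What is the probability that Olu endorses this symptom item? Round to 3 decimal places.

0.947

P(θ) = c + (1 − c) · 1 / (1 + exp(−a(θ − b)))
Exponent: 1.57 × (-0.7 − (-2.3)) = 2.5120
1/(1 + e^{-2.5120}) = 0.9250
P = 0.30 + 0.70 × 0.9250 = 0.9475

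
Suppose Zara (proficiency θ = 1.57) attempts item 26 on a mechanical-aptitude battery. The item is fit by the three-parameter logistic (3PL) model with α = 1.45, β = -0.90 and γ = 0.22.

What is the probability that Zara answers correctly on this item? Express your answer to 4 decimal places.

0.9789

P(θ) = γ + (1 − γ) · 1 / (1 + exp(−α(θ − β)))
Exponent: 1.45 × (1.57 − (-0.90)) = 3.5815
1/(1 + e^{-3.5815}) = 0.9729
P = 0.22 + 0.78 × 0.9729 = 0.9789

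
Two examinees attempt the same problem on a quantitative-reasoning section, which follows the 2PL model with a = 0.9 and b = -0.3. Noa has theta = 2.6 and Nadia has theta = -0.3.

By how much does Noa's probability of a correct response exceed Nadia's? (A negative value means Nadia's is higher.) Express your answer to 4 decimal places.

P(theta) = 1 / (1 + exp(−a(theta − b)))
P(Noa) = 0.9315  [exponent 2.6100]
P(Nadia) = 0.5000  [exponent 0.0000]
Difference = 0.9315 − 0.5000 = 0.4315

0.4315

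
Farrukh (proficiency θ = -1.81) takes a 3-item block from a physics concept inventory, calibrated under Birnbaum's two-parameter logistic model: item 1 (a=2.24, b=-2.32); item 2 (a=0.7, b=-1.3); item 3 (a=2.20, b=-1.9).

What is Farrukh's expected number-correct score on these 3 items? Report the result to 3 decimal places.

P(θ) = 1 / (1 + exp(−a(θ − b)))
P_1 = 1/(1+e^{-1.1424}) = 0.7581
P_2 = 1/(1+e^{0.3570}) = 0.4117
P_3 = 1/(1+e^{-0.1980}) = 0.5493
E[score] = 0.7581 + 0.4117 + 0.5493 = 1.7191

1.719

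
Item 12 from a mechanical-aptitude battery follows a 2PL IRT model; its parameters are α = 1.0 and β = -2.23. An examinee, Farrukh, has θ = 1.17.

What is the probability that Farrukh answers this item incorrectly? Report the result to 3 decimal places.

P(θ) = 1 / (1 + exp(−α(θ − β)))
Exponent: 1.0 × (1.17 − (-2.23)) = 3.4000
1/(1 + e^{-3.4000}) = 0.9677
P(incorrect) = 1 − 0.9677 = 0.0323

0.032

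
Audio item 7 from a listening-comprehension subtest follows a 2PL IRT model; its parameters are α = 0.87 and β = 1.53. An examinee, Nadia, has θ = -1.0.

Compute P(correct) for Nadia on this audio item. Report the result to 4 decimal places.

P(θ) = 1 / (1 + exp(−α(θ − β)))
Exponent: 0.87 × (-1.0 − 1.53) = -2.2011
1/(1 + e^{2.2011}) = 0.0997

0.0997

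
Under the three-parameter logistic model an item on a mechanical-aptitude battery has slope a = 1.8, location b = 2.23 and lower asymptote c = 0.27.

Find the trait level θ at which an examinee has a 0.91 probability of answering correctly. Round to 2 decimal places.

P(θ) = c + (1 − c) · 1 / (1 + exp(−a(θ − b)))
Remove guessing floor: (0.91 − 0.27)/(1 − 0.27) = 0.8767
logit = ln(0.8767/0.1233) = 1.9617
θ = b + logit/(a) = 2.23 + 1.9617/1.8000 = 3.3198

3.32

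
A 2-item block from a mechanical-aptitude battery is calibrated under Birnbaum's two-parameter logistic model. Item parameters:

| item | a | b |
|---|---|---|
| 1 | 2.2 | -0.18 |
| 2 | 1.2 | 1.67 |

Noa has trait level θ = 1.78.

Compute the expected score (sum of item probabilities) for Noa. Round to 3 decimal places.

P(θ) = 1 / (1 + exp(−a(θ − b)))
P_1 = 1/(1+e^{-4.3120}) = 0.9868
P_2 = 1/(1+e^{-0.1320}) = 0.5330
E[score] = 0.9868 + 0.5330 = 1.5197

1.520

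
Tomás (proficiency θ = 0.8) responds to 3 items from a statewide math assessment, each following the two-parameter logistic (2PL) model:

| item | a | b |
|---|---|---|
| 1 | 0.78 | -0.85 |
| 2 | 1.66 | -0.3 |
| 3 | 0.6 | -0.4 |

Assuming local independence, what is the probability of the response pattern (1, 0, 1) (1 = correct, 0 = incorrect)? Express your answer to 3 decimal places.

0.073

P(θ) = 1 / (1 + exp(−a(θ − b)))
P_1 = 1/(1+e^{-1.2870}) = 0.7836
P_2 = 1/(1+e^{-1.8260}) = 0.8613
P_3 = 1/(1+e^{-0.7200}) = 0.6726
L = P_1 × (1−P_2) × P_3 = 0.7836 × 0.1387 × 0.6726 = 0.07311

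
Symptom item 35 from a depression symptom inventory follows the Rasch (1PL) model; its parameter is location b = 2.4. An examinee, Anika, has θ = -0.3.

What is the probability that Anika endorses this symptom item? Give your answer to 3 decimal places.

0.063

P(θ) = 1 / (1 + exp(−(θ − b)))
Exponent: (-0.3 − 2.4) = -2.7000
1/(1 + e^{2.7000}) = 0.0630
P = 0.0630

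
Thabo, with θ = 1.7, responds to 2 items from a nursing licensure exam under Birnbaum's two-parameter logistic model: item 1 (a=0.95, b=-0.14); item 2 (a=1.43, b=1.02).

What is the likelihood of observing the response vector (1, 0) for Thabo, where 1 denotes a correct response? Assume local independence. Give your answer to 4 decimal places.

P(θ) = 1 / (1 + exp(−a(θ − b)))
P_1 = 1/(1+e^{-1.7480}) = 0.8517
P_2 = 1/(1+e^{-0.9724}) = 0.7256
L = P_1 × (1−P_2) = 0.8517 × 0.2744 = 0.23371

0.2337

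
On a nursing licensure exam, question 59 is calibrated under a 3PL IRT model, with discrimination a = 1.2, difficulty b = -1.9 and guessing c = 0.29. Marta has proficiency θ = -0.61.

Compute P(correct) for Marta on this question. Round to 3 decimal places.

P(θ) = c + (1 − c) · 1 / (1 + exp(−a(θ − b)))
Exponent: 1.2 × (-0.61 − (-1.9)) = 1.5480
1/(1 + e^{-1.5480}) = 0.8246
P = 0.29 + 0.71 × 0.8246 = 0.8755

0.875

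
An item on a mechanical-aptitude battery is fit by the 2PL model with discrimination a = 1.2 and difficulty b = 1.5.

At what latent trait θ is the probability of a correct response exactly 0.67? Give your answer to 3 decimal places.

2.090

P(θ) = 1 / (1 + exp(−a(θ − b)))
logit = ln(0.6700/0.3300) = 0.7082
θ = b + logit/(a) = 1.5 + 0.7082/1.2000 = 2.0902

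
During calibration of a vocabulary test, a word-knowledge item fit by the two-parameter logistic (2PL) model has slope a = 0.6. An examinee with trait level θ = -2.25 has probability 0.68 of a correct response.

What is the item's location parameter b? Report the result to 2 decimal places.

-3.51

P(θ) = 1 / (1 + exp(−a(θ − b)))
logit(0.68) = ln(0.68/0.32) = 0.7538
b = θ − logit/(a) = -2.25 − 0.7538/0.6000 = -3.5063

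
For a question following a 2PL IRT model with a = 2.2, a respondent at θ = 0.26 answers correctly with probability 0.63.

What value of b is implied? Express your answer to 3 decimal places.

0.018

P(θ) = 1 / (1 + exp(−a(θ − b)))
logit(0.63) = ln(0.63/0.37) = 0.5322
b = θ − logit/(a) = 0.26 − 0.5322/2.2000 = 0.0181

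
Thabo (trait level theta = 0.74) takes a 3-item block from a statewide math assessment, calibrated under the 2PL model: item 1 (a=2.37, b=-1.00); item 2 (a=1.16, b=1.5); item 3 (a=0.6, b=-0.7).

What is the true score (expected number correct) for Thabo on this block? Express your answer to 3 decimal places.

1.980

P(theta) = 1 / (1 + exp(−a(theta − b)))
P_1 = 1/(1+e^{-4.1238}) = 0.9841
P_2 = 1/(1+e^{0.8816}) = 0.2928
P_3 = 1/(1+e^{-0.8640}) = 0.7035
E[score] = 0.9841 + 0.2928 + 0.7035 = 1.9804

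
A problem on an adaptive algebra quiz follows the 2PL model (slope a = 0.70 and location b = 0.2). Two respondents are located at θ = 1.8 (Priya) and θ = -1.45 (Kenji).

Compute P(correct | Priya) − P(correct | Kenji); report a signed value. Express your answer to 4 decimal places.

0.5144

P(θ) = 1 / (1 + exp(−a(θ − b)))
P(Priya) = 0.7540  [exponent 1.1200]
P(Kenji) = 0.2396  [exponent -1.1550]
Difference = 0.7540 − 0.2396 = 0.5144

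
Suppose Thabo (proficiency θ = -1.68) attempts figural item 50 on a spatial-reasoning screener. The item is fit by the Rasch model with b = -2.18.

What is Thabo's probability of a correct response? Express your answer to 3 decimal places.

P(θ) = 1 / (1 + exp(−(θ − b)))
Exponent: (-1.68 − (-2.18)) = 0.5000
1/(1 + e^{-0.5000}) = 0.6225
P = 0.6225

0.622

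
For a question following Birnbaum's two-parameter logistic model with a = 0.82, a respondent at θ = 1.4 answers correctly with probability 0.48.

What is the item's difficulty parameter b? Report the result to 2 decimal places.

P(θ) = 1 / (1 + exp(−a(θ − b)))
logit(0.48) = ln(0.48/0.52) = -0.0800
b = θ − logit/(a) = 1.4 − (-0.0800)/0.8200 = 1.4976

1.50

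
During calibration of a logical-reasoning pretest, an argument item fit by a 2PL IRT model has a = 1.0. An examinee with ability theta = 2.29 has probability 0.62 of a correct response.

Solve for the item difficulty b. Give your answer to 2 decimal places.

P(theta) = 1 / (1 + exp(−a(theta − b)))
logit(0.62) = ln(0.62/0.38) = 0.4895
b = theta − logit/(a) = 2.29 − 0.4895/1.0000 = 1.8005

1.80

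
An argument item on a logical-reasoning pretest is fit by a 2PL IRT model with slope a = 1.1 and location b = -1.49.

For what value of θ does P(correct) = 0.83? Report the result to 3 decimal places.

-0.049

P(θ) = 1 / (1 + exp(−a(θ − b)))
logit = ln(0.8300/0.1700) = 1.5856
θ = b + logit/(a) = -1.49 + 1.5856/1.1000 = -0.0485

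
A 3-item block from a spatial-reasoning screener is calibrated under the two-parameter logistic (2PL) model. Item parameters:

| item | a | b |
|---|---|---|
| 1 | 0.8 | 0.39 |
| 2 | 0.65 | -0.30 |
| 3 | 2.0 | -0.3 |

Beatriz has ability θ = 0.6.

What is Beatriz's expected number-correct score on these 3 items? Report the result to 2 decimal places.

P(θ) = 1 / (1 + exp(−a(θ − b)))
P_1 = 1/(1+e^{-0.1680}) = 0.5419
P_2 = 1/(1+e^{-0.5850}) = 0.6422
P_3 = 1/(1+e^{-1.8000}) = 0.8581
E[score] = 0.5419 + 0.6422 + 0.8581 = 2.0423

2.04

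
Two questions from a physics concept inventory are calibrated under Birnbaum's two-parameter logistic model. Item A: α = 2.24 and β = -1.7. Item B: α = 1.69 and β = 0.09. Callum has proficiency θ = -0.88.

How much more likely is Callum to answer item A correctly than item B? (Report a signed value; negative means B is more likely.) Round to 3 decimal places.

P(θ) = 1 / (1 + exp(−α(θ − β)))
P_A = 0.8626
P_B = 0.1626
P_A − P_B = 0.7000

0.700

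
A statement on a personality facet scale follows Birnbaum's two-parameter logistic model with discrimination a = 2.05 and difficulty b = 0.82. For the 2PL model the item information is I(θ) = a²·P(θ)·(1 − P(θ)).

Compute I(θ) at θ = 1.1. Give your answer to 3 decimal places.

0.969

P = 1/(1+e^{-0.5740}) = 0.6397
P(1−P) = 0.6397 × 0.3603 = 0.2305
I = a² × P(1−P) = 2.05² × 0.2305 = 0.96863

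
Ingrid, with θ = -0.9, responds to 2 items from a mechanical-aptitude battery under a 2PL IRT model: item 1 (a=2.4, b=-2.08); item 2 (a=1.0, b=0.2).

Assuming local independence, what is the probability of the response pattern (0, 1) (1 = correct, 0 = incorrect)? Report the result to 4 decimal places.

0.0139

P(θ) = 1 / (1 + exp(−a(θ − b)))
P_1 = 1/(1+e^{-2.8320}) = 0.9444
P_2 = 1/(1+e^{1.1000}) = 0.2497
L = (1−P_1) × P_2 = 0.0556 × 0.2497 = 0.01389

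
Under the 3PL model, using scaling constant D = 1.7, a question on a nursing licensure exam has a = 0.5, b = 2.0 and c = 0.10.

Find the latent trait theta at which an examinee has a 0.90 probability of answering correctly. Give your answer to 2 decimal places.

4.45

P(theta) = c + (1 − c) · 1 / (1 + exp(−D·a(theta − b)))
Remove guessing floor: (0.90 − 0.10)/(1 − 0.10) = 0.8889
logit = ln(0.8889/0.1111) = 2.0794
theta = b + logit/(1.7·a) = 2.0 + 2.0794/0.8500 = 4.4464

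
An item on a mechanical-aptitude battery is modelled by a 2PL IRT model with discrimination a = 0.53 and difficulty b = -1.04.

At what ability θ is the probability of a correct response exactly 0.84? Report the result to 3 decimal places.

P(θ) = 1 / (1 + exp(−a(θ − b)))
logit = ln(0.8400/0.1600) = 1.6582
θ = b + logit/(a) = -1.04 + 1.6582/0.5300 = 2.0887

2.089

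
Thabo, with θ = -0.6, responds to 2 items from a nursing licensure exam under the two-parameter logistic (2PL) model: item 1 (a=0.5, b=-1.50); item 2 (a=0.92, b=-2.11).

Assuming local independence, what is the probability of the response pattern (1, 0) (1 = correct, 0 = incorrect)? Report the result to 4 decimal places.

0.1218

P(θ) = 1 / (1 + exp(−a(θ − b)))
P_1 = 1/(1+e^{-0.4500}) = 0.6106
P_2 = 1/(1+e^{-1.3892}) = 0.8005
L = P_1 × (1−P_2) = 0.6106 × 0.1995 = 0.12184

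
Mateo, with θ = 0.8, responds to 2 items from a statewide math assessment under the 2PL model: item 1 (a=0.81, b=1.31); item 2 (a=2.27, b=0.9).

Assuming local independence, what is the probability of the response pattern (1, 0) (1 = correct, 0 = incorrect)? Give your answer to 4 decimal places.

P(θ) = 1 / (1 + exp(−a(θ − b)))
P_1 = 1/(1+e^{0.4131}) = 0.3982
P_2 = 1/(1+e^{0.2270}) = 0.4435
L = P_1 × (1−P_2) = 0.3982 × 0.5565 = 0.22158

0.2216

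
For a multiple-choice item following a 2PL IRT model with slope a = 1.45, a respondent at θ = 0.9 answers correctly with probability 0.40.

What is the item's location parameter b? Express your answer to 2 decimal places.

1.18

P(θ) = 1 / (1 + exp(−a(θ − b)))
logit(0.40) = ln(0.40/0.60) = -0.4055
b = θ − logit/(a) = 0.9 − (-0.4055)/1.4500 = 1.1796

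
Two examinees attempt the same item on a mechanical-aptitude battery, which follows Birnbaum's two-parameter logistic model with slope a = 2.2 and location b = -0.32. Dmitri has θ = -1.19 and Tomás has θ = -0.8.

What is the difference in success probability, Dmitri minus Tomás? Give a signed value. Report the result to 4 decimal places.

-0.1295

P(θ) = 1 / (1 + exp(−a(θ − b)))
P(Dmitri) = 0.1285  [exponent -1.9140]
P(Tomás) = 0.2581  [exponent -1.0560]
Difference = 0.1285 − 0.2581 = -0.1295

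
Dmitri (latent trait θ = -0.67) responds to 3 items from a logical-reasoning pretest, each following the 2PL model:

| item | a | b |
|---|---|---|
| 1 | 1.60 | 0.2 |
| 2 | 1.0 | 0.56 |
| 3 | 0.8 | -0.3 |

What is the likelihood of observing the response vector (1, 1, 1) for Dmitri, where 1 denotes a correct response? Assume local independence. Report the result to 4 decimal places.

0.0192

P(θ) = 1 / (1 + exp(−a(θ − b)))
P_1 = 1/(1+e^{1.3920}) = 0.1991
P_2 = 1/(1+e^{1.2300}) = 0.2262
P_3 = 1/(1+e^{0.2960}) = 0.4265
L = P_1 × P_2 × P_3 = 0.1991 × 0.2262 × 0.4265 = 0.01921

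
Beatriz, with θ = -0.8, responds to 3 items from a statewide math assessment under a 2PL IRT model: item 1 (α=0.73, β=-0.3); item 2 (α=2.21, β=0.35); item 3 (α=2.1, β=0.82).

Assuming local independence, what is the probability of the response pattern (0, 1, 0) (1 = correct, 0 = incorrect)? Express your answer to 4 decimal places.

0.0417

P(θ) = 1 / (1 + exp(−α(θ − β)))
P_1 = 1/(1+e^{0.3650}) = 0.4097
P_2 = 1/(1+e^{2.5415}) = 0.0730
P_3 = 1/(1+e^{3.4020}) = 0.0322
L = (1−P_1) × P_2 × (1−P_3) = 0.5903 × 0.0730 × 0.9678 = 0.04170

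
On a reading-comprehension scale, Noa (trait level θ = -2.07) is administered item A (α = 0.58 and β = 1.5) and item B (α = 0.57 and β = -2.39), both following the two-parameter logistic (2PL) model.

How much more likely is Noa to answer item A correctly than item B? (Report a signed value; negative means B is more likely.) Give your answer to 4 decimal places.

-0.4335

P(θ) = 1 / (1 + exp(−α(θ − β)))
P_A = 0.1120
P_B = 0.5455
P_A − P_B = -0.4335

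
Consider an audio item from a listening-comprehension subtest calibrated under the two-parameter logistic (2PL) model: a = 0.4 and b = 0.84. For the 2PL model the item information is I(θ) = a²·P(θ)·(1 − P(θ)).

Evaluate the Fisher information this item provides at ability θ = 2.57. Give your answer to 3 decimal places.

0.036

P = 1/(1+e^{-0.6920}) = 0.6664
P(1−P) = 0.6664 × 0.3336 = 0.2223
I = a² × P(1−P) = 0.4² × 0.2223 = 0.03557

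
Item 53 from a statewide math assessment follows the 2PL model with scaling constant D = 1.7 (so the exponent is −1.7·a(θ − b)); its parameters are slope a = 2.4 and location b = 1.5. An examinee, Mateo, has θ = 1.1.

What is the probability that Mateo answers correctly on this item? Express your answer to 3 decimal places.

0.164

P(θ) = 1 / (1 + exp(−D·a(θ − b)))
Exponent: 1.7 × 2.4 × (1.1 − 1.5) = -1.6320
1/(1 + e^{1.6320}) = 0.1636
P = 0.1636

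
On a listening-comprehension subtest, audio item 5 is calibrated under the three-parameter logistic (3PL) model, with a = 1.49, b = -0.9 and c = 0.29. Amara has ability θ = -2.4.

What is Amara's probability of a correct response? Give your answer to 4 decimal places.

P(θ) = c + (1 − c) · 1 / (1 + exp(−a(θ − b)))
Exponent: 1.49 × (-2.4 − (-0.9)) = -2.2350
1/(1 + e^{2.2350}) = 0.0967
P = 0.29 + 0.71 × 0.0967 = 0.3586

0.3586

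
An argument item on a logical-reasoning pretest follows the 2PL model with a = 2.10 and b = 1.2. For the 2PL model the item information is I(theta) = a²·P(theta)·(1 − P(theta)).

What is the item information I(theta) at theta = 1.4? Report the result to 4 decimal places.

1.0553

P = 1/(1+e^{-0.4200}) = 0.6035
P(1−P) = 0.6035 × 0.3965 = 0.2393
I = a² × P(1−P) = 2.10² × 0.2393 = 1.05527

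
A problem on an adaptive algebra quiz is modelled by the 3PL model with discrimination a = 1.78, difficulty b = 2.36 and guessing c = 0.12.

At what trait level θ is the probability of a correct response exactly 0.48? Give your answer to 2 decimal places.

2.15

P(θ) = c + (1 − c) · 1 / (1 + exp(−a(θ − b)))
Remove guessing floor: (0.48 − 0.12)/(1 − 0.12) = 0.4091
logit = ln(0.4091/0.5909) = -0.3677
θ = b + logit/(a) = 2.36 + (-0.3677)/1.7800 = 2.1534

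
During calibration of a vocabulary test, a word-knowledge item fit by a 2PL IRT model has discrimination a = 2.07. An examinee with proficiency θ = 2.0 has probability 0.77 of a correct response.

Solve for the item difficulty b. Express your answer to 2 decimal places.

1.42

P(θ) = 1 / (1 + exp(−a(θ − b)))
logit(0.77) = ln(0.77/0.23) = 1.2083
b = θ − logit/(a) = 2.0 − 1.2083/2.0700 = 1.4163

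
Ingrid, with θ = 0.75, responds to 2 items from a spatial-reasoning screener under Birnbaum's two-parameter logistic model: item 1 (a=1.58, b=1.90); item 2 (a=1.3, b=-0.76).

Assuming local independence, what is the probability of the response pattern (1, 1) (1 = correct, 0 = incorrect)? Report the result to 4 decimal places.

0.1226

P(θ) = 1 / (1 + exp(−a(θ − b)))
P_1 = 1/(1+e^{1.8170}) = 0.1398
P_2 = 1/(1+e^{-1.9630}) = 0.8769
L = P_1 × P_2 = 0.1398 × 0.8769 = 0.12258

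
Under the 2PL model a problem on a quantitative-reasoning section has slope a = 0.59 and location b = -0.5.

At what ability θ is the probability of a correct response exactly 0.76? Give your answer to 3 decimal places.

1.454

P(θ) = 1 / (1 + exp(−a(θ − b)))
logit = ln(0.7600/0.2400) = 1.1527
θ = b + logit/(a) = -0.5 + 1.1527/0.5900 = 1.4537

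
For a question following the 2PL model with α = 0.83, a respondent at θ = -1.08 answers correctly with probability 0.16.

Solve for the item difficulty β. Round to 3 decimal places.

0.918

P(θ) = 1 / (1 + exp(−α(θ − β)))
logit(0.16) = ln(0.16/0.84) = -1.6582
β = θ − logit/(α) = -1.08 − (-1.6582)/0.8300 = 0.9179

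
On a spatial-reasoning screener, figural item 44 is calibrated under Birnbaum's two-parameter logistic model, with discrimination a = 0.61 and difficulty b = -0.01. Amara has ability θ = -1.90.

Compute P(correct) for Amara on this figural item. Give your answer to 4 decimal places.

0.2400

P(θ) = 1 / (1 + exp(−a(θ − b)))
Exponent: 0.61 × (-1.90 − (-0.01)) = -1.1529
1/(1 + e^{1.1529}) = 0.2400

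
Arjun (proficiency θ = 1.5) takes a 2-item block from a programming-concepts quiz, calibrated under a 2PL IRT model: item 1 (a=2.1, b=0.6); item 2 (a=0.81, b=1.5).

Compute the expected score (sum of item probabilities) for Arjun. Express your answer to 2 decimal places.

P(θ) = 1 / (1 + exp(−a(θ − b)))
P_1 = 1/(1+e^{-1.8900}) = 0.8688
P_2 = 1/(1+e^{0.0000}) = 0.5000
E[score] = 0.8688 + 0.5000 = 1.3688

1.37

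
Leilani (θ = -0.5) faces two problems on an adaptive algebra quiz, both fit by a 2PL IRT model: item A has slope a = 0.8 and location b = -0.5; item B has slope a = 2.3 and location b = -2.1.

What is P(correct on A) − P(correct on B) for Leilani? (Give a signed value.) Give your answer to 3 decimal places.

P(θ) = 1 / (1 + exp(−a(θ − b)))
P_A = 0.5000
P_B = 0.9754
P_A − P_B = -0.4754

-0.475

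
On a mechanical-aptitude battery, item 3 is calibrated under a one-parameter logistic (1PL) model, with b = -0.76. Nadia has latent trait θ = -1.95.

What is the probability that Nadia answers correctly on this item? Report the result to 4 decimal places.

0.2333

P(θ) = 1 / (1 + exp(−(θ − b)))
Exponent: (-1.95 − (-0.76)) = -1.1900
1/(1 + e^{1.1900}) = 0.2333
P = 0.2333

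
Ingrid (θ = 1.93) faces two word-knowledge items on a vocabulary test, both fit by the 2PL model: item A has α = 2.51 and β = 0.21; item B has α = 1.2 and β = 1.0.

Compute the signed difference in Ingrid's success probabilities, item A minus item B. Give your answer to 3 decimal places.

P(θ) = 1 / (1 + exp(−α(θ − β)))
P_A = 0.9868
P_B = 0.7532
P_A − P_B = 0.2336

0.234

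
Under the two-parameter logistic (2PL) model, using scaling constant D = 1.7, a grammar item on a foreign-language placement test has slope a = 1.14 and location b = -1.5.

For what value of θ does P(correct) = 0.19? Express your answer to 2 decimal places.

P(θ) = 1 / (1 + exp(−D·a(θ − b)))
logit = ln(0.1900/0.8100) = -1.4500
θ = b + logit/(1.7·a) = -1.5 + (-1.4500)/1.9380 = -2.2482

-2.25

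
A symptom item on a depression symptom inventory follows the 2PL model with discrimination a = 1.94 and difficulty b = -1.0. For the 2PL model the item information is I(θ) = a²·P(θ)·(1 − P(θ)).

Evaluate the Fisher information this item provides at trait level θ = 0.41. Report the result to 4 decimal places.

P = 1/(1+e^{-2.7354}) = 0.9391
P(1−P) = 0.9391 × 0.0609 = 0.0572
I = a² × P(1−P) = 1.94² × 0.0572 = 0.21530

0.2153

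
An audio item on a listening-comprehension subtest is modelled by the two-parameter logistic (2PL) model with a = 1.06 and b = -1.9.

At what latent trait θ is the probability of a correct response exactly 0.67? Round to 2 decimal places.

P(θ) = 1 / (1 + exp(−a(θ − b)))
logit = ln(0.6700/0.3300) = 0.7082
θ = b + logit/(a) = -1.9 + 0.7082/1.0600 = -1.2319

-1.23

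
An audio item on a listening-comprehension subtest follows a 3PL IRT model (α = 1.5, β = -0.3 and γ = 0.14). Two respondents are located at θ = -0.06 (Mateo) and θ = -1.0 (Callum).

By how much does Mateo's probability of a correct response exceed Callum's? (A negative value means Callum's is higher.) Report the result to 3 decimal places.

0.284

P(θ) = γ + (1 − γ) · 1 / (1 + exp(−α(θ − β)))
P(Mateo) = 0.6466  [exponent 0.3600]
P(Callum) = 0.3629  [exponent -1.0500]
Difference = 0.6466 − 0.3629 = 0.2836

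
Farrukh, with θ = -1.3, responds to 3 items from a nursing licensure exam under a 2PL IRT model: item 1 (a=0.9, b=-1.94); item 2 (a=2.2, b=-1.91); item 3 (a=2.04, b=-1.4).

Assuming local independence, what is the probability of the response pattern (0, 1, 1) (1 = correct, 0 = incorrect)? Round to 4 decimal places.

0.1571

P(θ) = 1 / (1 + exp(−a(θ − b)))
P_1 = 1/(1+e^{-0.5760}) = 0.6401
P_2 = 1/(1+e^{-1.3420}) = 0.7928
P_3 = 1/(1+e^{-0.2040}) = 0.5508
L = (1−P_1) × P_2 × P_3 = 0.3599 × 0.7928 × 0.5508 = 0.15715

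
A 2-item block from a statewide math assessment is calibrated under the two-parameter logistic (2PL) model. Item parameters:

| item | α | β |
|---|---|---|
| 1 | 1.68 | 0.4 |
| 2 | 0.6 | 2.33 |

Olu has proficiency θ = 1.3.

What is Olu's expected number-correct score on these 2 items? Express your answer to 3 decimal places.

P(θ) = 1 / (1 + exp(−α(θ − β)))
P_1 = 1/(1+e^{-1.5120}) = 0.8194
P_2 = 1/(1+e^{0.6180}) = 0.3502
E[score] = 0.8194 + 0.3502 = 1.1696

1.170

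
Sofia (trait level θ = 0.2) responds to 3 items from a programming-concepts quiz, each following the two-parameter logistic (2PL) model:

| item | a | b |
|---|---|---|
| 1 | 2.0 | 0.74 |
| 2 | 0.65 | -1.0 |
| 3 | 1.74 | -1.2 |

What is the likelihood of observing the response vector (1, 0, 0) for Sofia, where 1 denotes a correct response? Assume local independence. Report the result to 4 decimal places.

0.0064

P(θ) = 1 / (1 + exp(−a(θ − b)))
P_1 = 1/(1+e^{1.0800}) = 0.2535
P_2 = 1/(1+e^{-0.7800}) = 0.6857
P_3 = 1/(1+e^{-2.4360}) = 0.9195
L = P_1 × (1−P_2) × (1−P_3) = 0.2535 × 0.3143 × 0.0805 = 0.00641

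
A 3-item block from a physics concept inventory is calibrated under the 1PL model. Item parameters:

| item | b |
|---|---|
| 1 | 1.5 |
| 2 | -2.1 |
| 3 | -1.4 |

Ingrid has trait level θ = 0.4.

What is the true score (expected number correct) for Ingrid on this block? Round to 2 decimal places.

P(θ) = 1 / (1 + exp(−(θ − b)))
P_1 = 1/(1+e^{1.1000}) = 0.2497
P_2 = 1/(1+e^{-2.5000}) = 0.9241
P_3 = 1/(1+e^{-1.8000}) = 0.8581
E[score] = 0.2497 + 0.9241 + 0.8581 = 2.0320

2.03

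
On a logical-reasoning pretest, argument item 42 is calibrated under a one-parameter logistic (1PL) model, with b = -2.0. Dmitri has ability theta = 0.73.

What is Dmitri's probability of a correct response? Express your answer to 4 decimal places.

0.9388

P(theta) = 1 / (1 + exp(−(theta − b)))
Exponent: (0.73 − (-2.0)) = 2.7300
1/(1 + e^{-2.7300}) = 0.9388
P = 0.9388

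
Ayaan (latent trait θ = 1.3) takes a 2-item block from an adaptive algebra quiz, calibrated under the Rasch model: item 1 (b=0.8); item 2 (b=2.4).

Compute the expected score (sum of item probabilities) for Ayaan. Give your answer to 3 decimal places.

0.872

P(θ) = 1 / (1 + exp(−(θ − b)))
P_1 = 1/(1+e^{-0.5000}) = 0.6225
P_2 = 1/(1+e^{1.1000}) = 0.2497
E[score] = 0.6225 + 0.2497 = 0.8722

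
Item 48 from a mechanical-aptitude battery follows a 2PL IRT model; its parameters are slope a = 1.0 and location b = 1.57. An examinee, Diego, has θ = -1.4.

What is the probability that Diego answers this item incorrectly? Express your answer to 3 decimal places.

P(θ) = 1 / (1 + exp(−a(θ − b)))
Exponent: 1.0 × (-1.4 − 1.57) = -2.9700
1/(1 + e^{2.9700}) = 0.0488
P(incorrect) = 1 − 0.0488 = 0.9512

0.951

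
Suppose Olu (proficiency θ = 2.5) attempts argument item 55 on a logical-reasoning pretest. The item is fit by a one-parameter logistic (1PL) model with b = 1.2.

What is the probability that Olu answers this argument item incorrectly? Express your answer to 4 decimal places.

0.2142

P(θ) = 1 / (1 + exp(−(θ − b)))
Exponent: (2.5 − 1.2) = 1.3000
1/(1 + e^{-1.3000}) = 0.7858
P = 0.7858
P(incorrect) = 1 − 0.7858 = 0.2142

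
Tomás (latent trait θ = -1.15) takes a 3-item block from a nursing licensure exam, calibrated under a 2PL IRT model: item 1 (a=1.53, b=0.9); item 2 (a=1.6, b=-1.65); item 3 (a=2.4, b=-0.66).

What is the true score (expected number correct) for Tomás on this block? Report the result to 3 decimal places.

0.967

P(θ) = 1 / (1 + exp(−a(θ − b)))
P_1 = 1/(1+e^{3.1365}) = 0.0416
P_2 = 1/(1+e^{-0.8000}) = 0.6900
P_3 = 1/(1+e^{1.1760}) = 0.2358
E[score] = 0.0416 + 0.6900 + 0.2358 = 0.9674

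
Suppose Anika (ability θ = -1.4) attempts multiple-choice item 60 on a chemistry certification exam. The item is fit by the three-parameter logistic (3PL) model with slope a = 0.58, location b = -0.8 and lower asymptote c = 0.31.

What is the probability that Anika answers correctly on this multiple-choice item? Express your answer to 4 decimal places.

0.5956

P(θ) = c + (1 − c) · 1 / (1 + exp(−a(θ − b)))
Exponent: 0.58 × (-1.4 − (-0.8)) = -0.3480
1/(1 + e^{0.3480}) = 0.4139
P = 0.31 + 0.69 × 0.4139 = 0.5956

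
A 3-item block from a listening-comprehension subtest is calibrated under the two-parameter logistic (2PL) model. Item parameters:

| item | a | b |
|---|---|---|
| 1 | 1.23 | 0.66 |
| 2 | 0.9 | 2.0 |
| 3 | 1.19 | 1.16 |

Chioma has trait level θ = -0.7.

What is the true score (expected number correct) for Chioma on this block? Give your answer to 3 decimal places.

P(θ) = 1 / (1 + exp(−a(θ − b)))
P_1 = 1/(1+e^{1.6728}) = 0.1581
P_2 = 1/(1+e^{2.4300}) = 0.0809
P_3 = 1/(1+e^{2.2134}) = 0.0986
E[score] = 0.1581 + 0.0809 + 0.0986 = 0.3375

0.338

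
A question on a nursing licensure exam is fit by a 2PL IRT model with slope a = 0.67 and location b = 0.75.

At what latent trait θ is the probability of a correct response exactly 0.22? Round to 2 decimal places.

P(θ) = 1 / (1 + exp(−a(θ − b)))
logit = ln(0.2200/0.7800) = -1.2657
θ = b + logit/(a) = 0.75 + (-1.2657)/0.6700 = -1.1391

-1.14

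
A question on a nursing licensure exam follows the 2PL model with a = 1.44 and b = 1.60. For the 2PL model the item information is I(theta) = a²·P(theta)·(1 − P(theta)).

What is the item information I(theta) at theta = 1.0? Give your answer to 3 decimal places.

0.433

P = 1/(1+e^{0.8640}) = 0.2965
P(1−P) = 0.2965 × 0.7035 = 0.2086
I = a² × P(1−P) = 1.44² × 0.2086 = 0.43253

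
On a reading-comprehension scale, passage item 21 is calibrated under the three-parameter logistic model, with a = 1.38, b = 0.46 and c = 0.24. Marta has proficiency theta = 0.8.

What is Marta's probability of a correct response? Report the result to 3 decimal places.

0.708

P(theta) = c + (1 − c) · 1 / (1 + exp(−a(theta − b)))
Exponent: 1.38 × (0.8 − 0.46) = 0.4692
1/(1 + e^{-0.4692}) = 0.6152
P = 0.24 + 0.76 × 0.6152 = 0.7075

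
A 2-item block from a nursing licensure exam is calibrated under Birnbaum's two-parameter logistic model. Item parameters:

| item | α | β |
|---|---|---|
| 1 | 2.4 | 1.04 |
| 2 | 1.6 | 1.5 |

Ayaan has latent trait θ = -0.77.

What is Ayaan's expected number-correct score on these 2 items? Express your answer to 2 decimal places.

0.04

P(θ) = 1 / (1 + exp(−α(θ − β)))
P_1 = 1/(1+e^{4.3440}) = 0.0128
P_2 = 1/(1+e^{3.6320}) = 0.0258
E[score] = 0.0128 + 0.0258 = 0.0386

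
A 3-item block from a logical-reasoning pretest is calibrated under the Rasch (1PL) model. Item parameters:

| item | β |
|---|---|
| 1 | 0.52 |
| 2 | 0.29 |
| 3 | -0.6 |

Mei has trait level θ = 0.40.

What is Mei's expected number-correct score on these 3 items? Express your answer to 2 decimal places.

P(θ) = 1 / (1 + exp(−(θ − β)))
P_1 = 1/(1+e^{0.1200}) = 0.4700
P_2 = 1/(1+e^{-0.1100}) = 0.5275
P_3 = 1/(1+e^{-1.0000}) = 0.7311
E[score] = 0.4700 + 0.5275 + 0.7311 = 1.7286

1.73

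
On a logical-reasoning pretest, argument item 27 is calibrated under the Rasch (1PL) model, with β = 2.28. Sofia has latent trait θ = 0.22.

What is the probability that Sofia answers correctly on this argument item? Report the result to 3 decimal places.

0.113

P(θ) = 1 / (1 + exp(−(θ − β)))
Exponent: (0.22 − 2.28) = -2.0600
1/(1 + e^{2.0600}) = 0.1130
P = 0.1130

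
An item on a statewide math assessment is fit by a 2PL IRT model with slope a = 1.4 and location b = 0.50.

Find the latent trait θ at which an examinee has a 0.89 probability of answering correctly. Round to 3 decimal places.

P(θ) = 1 / (1 + exp(−a(θ − b)))
logit = ln(0.8900/0.1100) = 2.0907
θ = b + logit/(a) = 0.50 + 2.0907/1.4000 = 1.9934

1.993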